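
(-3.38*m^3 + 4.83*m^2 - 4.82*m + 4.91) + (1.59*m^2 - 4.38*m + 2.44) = -3.38*m^3 + 6.42*m^2 - 9.2*m + 7.35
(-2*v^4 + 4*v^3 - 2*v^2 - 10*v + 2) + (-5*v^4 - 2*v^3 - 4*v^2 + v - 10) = -7*v^4 + 2*v^3 - 6*v^2 - 9*v - 8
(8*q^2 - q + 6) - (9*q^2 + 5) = -q^2 - q + 1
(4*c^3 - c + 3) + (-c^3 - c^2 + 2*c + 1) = 3*c^3 - c^2 + c + 4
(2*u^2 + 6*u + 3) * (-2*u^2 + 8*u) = -4*u^4 + 4*u^3 + 42*u^2 + 24*u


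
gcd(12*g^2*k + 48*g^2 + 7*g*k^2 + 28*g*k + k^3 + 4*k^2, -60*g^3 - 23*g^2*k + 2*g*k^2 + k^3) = 12*g^2 + 7*g*k + k^2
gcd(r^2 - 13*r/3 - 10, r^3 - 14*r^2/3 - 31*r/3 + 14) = r - 6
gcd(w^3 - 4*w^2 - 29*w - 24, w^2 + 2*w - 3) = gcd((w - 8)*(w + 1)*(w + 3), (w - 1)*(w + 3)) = w + 3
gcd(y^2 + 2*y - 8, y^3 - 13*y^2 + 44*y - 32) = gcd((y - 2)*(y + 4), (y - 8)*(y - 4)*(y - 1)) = 1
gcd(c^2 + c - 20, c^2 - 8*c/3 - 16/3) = c - 4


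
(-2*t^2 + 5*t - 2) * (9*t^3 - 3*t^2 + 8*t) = -18*t^5 + 51*t^4 - 49*t^3 + 46*t^2 - 16*t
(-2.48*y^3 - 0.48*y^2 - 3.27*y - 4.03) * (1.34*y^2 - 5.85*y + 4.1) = -3.3232*y^5 + 13.8648*y^4 - 11.7418*y^3 + 11.7613*y^2 + 10.1685*y - 16.523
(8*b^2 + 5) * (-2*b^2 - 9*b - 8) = -16*b^4 - 72*b^3 - 74*b^2 - 45*b - 40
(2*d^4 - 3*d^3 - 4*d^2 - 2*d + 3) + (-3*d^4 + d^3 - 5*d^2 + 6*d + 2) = -d^4 - 2*d^3 - 9*d^2 + 4*d + 5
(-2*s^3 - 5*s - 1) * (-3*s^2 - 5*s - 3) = 6*s^5 + 10*s^4 + 21*s^3 + 28*s^2 + 20*s + 3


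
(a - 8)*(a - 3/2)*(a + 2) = a^3 - 15*a^2/2 - 7*a + 24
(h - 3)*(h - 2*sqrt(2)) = h^2 - 3*h - 2*sqrt(2)*h + 6*sqrt(2)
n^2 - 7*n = n*(n - 7)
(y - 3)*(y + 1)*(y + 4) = y^3 + 2*y^2 - 11*y - 12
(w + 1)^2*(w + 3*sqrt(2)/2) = w^3 + 2*w^2 + 3*sqrt(2)*w^2/2 + w + 3*sqrt(2)*w + 3*sqrt(2)/2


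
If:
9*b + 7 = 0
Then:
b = -7/9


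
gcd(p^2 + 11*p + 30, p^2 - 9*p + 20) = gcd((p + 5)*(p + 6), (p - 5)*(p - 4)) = 1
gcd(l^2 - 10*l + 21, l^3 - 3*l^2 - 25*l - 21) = l - 7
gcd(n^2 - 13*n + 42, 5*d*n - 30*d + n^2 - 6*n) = n - 6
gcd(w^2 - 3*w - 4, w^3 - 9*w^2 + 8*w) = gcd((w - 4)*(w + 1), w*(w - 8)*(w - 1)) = 1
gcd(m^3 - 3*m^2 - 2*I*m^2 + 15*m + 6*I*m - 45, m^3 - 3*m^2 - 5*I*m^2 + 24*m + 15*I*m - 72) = m^2 + m*(-3 + 3*I) - 9*I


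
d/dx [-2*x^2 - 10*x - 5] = -4*x - 10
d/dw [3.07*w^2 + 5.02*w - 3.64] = 6.14*w + 5.02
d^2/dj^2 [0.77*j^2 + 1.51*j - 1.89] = 1.54000000000000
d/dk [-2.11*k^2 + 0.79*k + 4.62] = 0.79 - 4.22*k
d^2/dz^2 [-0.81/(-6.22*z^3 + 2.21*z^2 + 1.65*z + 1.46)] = ((3.5802 - 30.2292*z)*(-6.22*z^3 + 2.21*z^2 + 1.65*z + 1.46) - 0.81*(-37.32*z^2 + 8.84*z + 3.3)*(-18.66*z^2 + 4.42*z + 1.65))/(-6.22*z^3 + 2.21*z^2 + 1.65*z + 1.46)^3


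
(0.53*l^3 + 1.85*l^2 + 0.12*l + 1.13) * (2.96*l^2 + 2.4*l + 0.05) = 1.5688*l^5 + 6.748*l^4 + 4.8217*l^3 + 3.7253*l^2 + 2.718*l + 0.0565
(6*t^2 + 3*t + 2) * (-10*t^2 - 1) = -60*t^4 - 30*t^3 - 26*t^2 - 3*t - 2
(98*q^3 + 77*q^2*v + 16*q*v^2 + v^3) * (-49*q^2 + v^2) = -4802*q^5 - 3773*q^4*v - 686*q^3*v^2 + 28*q^2*v^3 + 16*q*v^4 + v^5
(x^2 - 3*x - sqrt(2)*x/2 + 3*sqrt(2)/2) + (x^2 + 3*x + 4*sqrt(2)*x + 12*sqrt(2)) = 2*x^2 + 7*sqrt(2)*x/2 + 27*sqrt(2)/2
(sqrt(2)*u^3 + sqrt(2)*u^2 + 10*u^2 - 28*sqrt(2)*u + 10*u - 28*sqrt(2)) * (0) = 0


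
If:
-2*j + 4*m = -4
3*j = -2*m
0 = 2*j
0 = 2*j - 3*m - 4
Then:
No Solution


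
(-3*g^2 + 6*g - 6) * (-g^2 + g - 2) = 3*g^4 - 9*g^3 + 18*g^2 - 18*g + 12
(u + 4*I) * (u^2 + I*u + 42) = u^3 + 5*I*u^2 + 38*u + 168*I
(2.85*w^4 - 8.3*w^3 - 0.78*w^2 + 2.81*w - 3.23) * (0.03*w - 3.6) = 0.0855*w^5 - 10.509*w^4 + 29.8566*w^3 + 2.8923*w^2 - 10.2129*w + 11.628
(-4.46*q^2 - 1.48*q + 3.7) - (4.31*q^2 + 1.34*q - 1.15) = -8.77*q^2 - 2.82*q + 4.85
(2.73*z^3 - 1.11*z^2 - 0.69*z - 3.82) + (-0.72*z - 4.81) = 2.73*z^3 - 1.11*z^2 - 1.41*z - 8.63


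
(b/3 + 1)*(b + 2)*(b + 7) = b^3/3 + 4*b^2 + 41*b/3 + 14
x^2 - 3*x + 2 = (x - 2)*(x - 1)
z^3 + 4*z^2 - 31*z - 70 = (z - 5)*(z + 2)*(z + 7)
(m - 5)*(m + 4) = m^2 - m - 20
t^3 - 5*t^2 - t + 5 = (t - 5)*(t - 1)*(t + 1)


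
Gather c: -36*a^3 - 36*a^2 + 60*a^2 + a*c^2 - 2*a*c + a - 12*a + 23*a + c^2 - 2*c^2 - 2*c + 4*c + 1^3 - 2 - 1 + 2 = -36*a^3 + 24*a^2 + 12*a + c^2*(a - 1) + c*(2 - 2*a)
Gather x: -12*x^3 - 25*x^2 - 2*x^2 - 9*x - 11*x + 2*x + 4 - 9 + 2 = -12*x^3 - 27*x^2 - 18*x - 3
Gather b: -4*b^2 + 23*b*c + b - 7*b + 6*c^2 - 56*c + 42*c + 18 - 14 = -4*b^2 + b*(23*c - 6) + 6*c^2 - 14*c + 4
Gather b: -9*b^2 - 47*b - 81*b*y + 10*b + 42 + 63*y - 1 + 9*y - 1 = -9*b^2 + b*(-81*y - 37) + 72*y + 40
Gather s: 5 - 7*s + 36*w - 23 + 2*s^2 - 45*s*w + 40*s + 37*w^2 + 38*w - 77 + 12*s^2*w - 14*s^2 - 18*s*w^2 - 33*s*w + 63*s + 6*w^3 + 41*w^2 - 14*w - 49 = s^2*(12*w - 12) + s*(-18*w^2 - 78*w + 96) + 6*w^3 + 78*w^2 + 60*w - 144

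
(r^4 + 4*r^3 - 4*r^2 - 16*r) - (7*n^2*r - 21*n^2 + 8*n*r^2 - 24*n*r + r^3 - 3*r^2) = -7*n^2*r + 21*n^2 - 8*n*r^2 + 24*n*r + r^4 + 3*r^3 - r^2 - 16*r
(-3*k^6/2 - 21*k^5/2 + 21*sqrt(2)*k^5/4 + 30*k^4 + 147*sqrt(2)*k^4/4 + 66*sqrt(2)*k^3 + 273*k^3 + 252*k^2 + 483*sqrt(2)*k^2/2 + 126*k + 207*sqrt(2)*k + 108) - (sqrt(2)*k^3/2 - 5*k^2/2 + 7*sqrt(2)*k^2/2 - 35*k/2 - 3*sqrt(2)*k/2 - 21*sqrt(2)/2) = -3*k^6/2 - 21*k^5/2 + 21*sqrt(2)*k^5/4 + 30*k^4 + 147*sqrt(2)*k^4/4 + 131*sqrt(2)*k^3/2 + 273*k^3 + 509*k^2/2 + 238*sqrt(2)*k^2 + 287*k/2 + 417*sqrt(2)*k/2 + 21*sqrt(2)/2 + 108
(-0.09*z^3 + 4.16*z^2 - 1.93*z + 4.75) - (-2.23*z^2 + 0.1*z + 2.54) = -0.09*z^3 + 6.39*z^2 - 2.03*z + 2.21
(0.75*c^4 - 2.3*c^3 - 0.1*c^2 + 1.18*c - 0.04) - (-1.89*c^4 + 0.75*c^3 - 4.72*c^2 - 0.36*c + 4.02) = 2.64*c^4 - 3.05*c^3 + 4.62*c^2 + 1.54*c - 4.06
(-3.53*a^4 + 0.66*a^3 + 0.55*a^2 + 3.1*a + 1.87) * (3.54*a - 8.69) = -12.4962*a^5 + 33.0121*a^4 - 3.7884*a^3 + 6.1945*a^2 - 20.3192*a - 16.2503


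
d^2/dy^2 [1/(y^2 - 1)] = 2*(3*y^2 + 1)/(y^2 - 1)^3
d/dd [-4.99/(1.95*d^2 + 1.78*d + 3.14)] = (19.461*d + 8.8822)/(1.95*d^2 + 1.78*d + 3.14)^2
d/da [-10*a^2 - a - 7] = -20*a - 1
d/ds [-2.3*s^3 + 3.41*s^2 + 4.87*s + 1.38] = -6.9*s^2 + 6.82*s + 4.87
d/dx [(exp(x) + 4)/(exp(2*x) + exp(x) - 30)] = (-(exp(x) + 4)*(2*exp(x) + 1) + exp(2*x) + exp(x) - 30)*exp(x)/(exp(2*x) + exp(x) - 30)^2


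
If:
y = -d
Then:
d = -y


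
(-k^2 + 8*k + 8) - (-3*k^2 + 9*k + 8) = 2*k^2 - k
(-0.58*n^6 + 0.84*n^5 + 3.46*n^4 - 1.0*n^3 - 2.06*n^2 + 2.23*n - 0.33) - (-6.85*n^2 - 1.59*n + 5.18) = -0.58*n^6 + 0.84*n^5 + 3.46*n^4 - 1.0*n^3 + 4.79*n^2 + 3.82*n - 5.51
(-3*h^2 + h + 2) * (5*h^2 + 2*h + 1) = -15*h^4 - h^3 + 9*h^2 + 5*h + 2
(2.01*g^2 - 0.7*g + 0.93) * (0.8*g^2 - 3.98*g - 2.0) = 1.608*g^4 - 8.5598*g^3 - 0.489999999999999*g^2 - 2.3014*g - 1.86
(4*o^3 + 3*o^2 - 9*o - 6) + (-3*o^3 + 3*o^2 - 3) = o^3 + 6*o^2 - 9*o - 9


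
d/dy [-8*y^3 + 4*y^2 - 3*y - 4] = -24*y^2 + 8*y - 3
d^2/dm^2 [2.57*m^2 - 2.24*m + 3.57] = 5.14000000000000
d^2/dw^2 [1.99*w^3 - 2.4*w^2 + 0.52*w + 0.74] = 11.94*w - 4.8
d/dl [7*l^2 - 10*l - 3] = 14*l - 10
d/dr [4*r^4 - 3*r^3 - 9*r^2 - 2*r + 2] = 16*r^3 - 9*r^2 - 18*r - 2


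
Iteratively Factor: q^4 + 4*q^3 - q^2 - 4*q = (q + 1)*(q^3 + 3*q^2 - 4*q) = (q - 1)*(q + 1)*(q^2 + 4*q) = q*(q - 1)*(q + 1)*(q + 4)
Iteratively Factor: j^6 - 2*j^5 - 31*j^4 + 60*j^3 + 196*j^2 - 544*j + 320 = (j - 2)*(j^5 - 31*j^3 - 2*j^2 + 192*j - 160) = (j - 5)*(j - 2)*(j^4 + 5*j^3 - 6*j^2 - 32*j + 32) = (j - 5)*(j - 2)*(j + 4)*(j^3 + j^2 - 10*j + 8) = (j - 5)*(j - 2)*(j + 4)^2*(j^2 - 3*j + 2) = (j - 5)*(j - 2)*(j - 1)*(j + 4)^2*(j - 2)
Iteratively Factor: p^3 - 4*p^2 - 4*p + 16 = (p - 2)*(p^2 - 2*p - 8) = (p - 4)*(p - 2)*(p + 2)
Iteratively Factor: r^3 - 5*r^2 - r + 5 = (r + 1)*(r^2 - 6*r + 5) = (r - 1)*(r + 1)*(r - 5)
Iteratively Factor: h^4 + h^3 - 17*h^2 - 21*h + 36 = (h - 1)*(h^3 + 2*h^2 - 15*h - 36) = (h - 1)*(h + 3)*(h^2 - h - 12) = (h - 1)*(h + 3)^2*(h - 4)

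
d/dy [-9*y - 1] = -9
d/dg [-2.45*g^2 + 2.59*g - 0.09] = 2.59 - 4.9*g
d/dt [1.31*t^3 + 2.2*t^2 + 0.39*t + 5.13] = 3.93*t^2 + 4.4*t + 0.39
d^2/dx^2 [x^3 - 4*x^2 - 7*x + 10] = 6*x - 8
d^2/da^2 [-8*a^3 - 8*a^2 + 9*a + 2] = -48*a - 16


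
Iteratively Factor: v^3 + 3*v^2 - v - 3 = (v - 1)*(v^2 + 4*v + 3) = (v - 1)*(v + 3)*(v + 1)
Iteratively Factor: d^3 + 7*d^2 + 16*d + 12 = (d + 3)*(d^2 + 4*d + 4) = (d + 2)*(d + 3)*(d + 2)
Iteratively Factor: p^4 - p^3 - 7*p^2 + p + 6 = (p - 1)*(p^3 - 7*p - 6) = (p - 1)*(p + 1)*(p^2 - p - 6) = (p - 1)*(p + 1)*(p + 2)*(p - 3)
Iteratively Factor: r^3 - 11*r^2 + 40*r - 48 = (r - 3)*(r^2 - 8*r + 16) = (r - 4)*(r - 3)*(r - 4)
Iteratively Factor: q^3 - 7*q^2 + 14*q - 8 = (q - 2)*(q^2 - 5*q + 4) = (q - 4)*(q - 2)*(q - 1)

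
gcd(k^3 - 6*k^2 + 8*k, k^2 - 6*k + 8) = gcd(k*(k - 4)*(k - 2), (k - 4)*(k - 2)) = k^2 - 6*k + 8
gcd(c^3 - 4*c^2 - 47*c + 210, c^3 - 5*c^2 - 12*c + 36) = c - 6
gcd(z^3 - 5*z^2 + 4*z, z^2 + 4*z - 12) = 1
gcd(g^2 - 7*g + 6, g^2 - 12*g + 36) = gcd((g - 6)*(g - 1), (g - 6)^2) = g - 6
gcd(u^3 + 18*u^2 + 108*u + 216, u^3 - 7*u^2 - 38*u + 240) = u + 6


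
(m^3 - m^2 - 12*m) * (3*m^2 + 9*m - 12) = 3*m^5 + 6*m^4 - 57*m^3 - 96*m^2 + 144*m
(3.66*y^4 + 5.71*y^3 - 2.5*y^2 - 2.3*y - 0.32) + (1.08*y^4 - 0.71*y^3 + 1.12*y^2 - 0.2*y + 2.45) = 4.74*y^4 + 5.0*y^3 - 1.38*y^2 - 2.5*y + 2.13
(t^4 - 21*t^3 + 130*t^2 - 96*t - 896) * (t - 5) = t^5 - 26*t^4 + 235*t^3 - 746*t^2 - 416*t + 4480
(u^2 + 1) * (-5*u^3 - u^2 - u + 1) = -5*u^5 - u^4 - 6*u^3 - u + 1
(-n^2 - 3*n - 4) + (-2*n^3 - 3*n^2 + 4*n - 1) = -2*n^3 - 4*n^2 + n - 5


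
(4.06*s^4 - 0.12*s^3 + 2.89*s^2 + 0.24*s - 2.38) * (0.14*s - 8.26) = 0.5684*s^5 - 33.5524*s^4 + 1.3958*s^3 - 23.8378*s^2 - 2.3156*s + 19.6588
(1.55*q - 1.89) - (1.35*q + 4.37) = 0.2*q - 6.26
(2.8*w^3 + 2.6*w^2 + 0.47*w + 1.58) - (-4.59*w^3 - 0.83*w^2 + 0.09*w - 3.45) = 7.39*w^3 + 3.43*w^2 + 0.38*w + 5.03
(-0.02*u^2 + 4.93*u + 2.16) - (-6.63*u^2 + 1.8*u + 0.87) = 6.61*u^2 + 3.13*u + 1.29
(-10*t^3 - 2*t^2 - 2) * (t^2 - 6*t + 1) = -10*t^5 + 58*t^4 + 2*t^3 - 4*t^2 + 12*t - 2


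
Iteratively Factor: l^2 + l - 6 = (l + 3)*(l - 2)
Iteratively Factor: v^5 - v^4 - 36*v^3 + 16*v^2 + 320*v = (v - 4)*(v^4 + 3*v^3 - 24*v^2 - 80*v) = (v - 4)*(v + 4)*(v^3 - v^2 - 20*v) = (v - 5)*(v - 4)*(v + 4)*(v^2 + 4*v) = (v - 5)*(v - 4)*(v + 4)^2*(v)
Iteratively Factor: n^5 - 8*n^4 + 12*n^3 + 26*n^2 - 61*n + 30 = (n + 2)*(n^4 - 10*n^3 + 32*n^2 - 38*n + 15) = (n - 3)*(n + 2)*(n^3 - 7*n^2 + 11*n - 5) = (n - 5)*(n - 3)*(n + 2)*(n^2 - 2*n + 1) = (n - 5)*(n - 3)*(n - 1)*(n + 2)*(n - 1)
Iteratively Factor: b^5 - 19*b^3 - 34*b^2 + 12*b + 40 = (b - 1)*(b^4 + b^3 - 18*b^2 - 52*b - 40) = (b - 1)*(b + 2)*(b^3 - b^2 - 16*b - 20) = (b - 1)*(b + 2)^2*(b^2 - 3*b - 10) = (b - 1)*(b + 2)^3*(b - 5)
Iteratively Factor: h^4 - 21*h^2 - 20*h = (h)*(h^3 - 21*h - 20) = h*(h + 1)*(h^2 - h - 20) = h*(h + 1)*(h + 4)*(h - 5)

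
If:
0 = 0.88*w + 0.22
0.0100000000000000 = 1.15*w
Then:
No Solution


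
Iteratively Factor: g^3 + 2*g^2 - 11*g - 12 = (g - 3)*(g^2 + 5*g + 4) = (g - 3)*(g + 1)*(g + 4)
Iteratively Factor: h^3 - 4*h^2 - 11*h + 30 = (h + 3)*(h^2 - 7*h + 10) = (h - 2)*(h + 3)*(h - 5)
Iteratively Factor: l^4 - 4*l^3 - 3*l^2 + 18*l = (l + 2)*(l^3 - 6*l^2 + 9*l) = (l - 3)*(l + 2)*(l^2 - 3*l) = l*(l - 3)*(l + 2)*(l - 3)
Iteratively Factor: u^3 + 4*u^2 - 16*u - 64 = (u + 4)*(u^2 - 16) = (u + 4)^2*(u - 4)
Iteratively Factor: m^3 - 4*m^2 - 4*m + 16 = (m + 2)*(m^2 - 6*m + 8) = (m - 2)*(m + 2)*(m - 4)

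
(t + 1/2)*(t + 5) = t^2 + 11*t/2 + 5/2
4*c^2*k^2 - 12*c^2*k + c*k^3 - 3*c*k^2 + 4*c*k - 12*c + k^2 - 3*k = (4*c + k)*(k - 3)*(c*k + 1)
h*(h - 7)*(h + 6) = h^3 - h^2 - 42*h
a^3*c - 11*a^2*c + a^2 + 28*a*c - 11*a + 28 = (a - 7)*(a - 4)*(a*c + 1)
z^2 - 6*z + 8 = (z - 4)*(z - 2)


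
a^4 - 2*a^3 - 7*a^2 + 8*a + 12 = (a - 3)*(a - 2)*(a + 1)*(a + 2)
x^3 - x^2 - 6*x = x*(x - 3)*(x + 2)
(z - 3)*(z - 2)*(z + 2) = z^3 - 3*z^2 - 4*z + 12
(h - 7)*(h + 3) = h^2 - 4*h - 21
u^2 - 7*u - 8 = (u - 8)*(u + 1)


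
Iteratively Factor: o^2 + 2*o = (o)*(o + 2)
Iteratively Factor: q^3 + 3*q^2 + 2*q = (q)*(q^2 + 3*q + 2) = q*(q + 1)*(q + 2)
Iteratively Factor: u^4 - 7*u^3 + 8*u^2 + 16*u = (u - 4)*(u^3 - 3*u^2 - 4*u) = (u - 4)*(u + 1)*(u^2 - 4*u) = u*(u - 4)*(u + 1)*(u - 4)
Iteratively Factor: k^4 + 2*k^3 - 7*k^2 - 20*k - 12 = (k - 3)*(k^3 + 5*k^2 + 8*k + 4) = (k - 3)*(k + 2)*(k^2 + 3*k + 2) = (k - 3)*(k + 2)^2*(k + 1)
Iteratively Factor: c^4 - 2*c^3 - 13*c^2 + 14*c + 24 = (c - 4)*(c^3 + 2*c^2 - 5*c - 6) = (c - 4)*(c + 1)*(c^2 + c - 6) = (c - 4)*(c + 1)*(c + 3)*(c - 2)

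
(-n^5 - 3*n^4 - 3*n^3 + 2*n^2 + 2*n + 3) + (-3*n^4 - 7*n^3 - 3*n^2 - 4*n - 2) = -n^5 - 6*n^4 - 10*n^3 - n^2 - 2*n + 1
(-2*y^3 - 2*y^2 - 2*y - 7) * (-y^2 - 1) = 2*y^5 + 2*y^4 + 4*y^3 + 9*y^2 + 2*y + 7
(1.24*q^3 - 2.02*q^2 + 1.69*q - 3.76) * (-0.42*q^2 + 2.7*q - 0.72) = -0.5208*q^5 + 4.1964*q^4 - 7.0566*q^3 + 7.5966*q^2 - 11.3688*q + 2.7072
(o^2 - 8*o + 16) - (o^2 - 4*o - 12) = 28 - 4*o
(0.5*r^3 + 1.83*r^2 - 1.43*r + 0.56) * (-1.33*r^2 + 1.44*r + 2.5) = -0.665*r^5 - 1.7139*r^4 + 5.7871*r^3 + 1.771*r^2 - 2.7686*r + 1.4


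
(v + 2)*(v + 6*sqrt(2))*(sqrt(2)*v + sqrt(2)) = sqrt(2)*v^3 + 3*sqrt(2)*v^2 + 12*v^2 + 2*sqrt(2)*v + 36*v + 24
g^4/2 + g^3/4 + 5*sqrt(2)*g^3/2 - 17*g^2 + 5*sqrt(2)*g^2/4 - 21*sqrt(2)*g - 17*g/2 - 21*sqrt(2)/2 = (g/2 + sqrt(2)/2)*(g + 1/2)*(g - 3*sqrt(2))*(g + 7*sqrt(2))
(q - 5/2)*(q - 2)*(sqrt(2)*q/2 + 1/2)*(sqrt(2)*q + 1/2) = q^4 - 9*q^3/2 + 3*sqrt(2)*q^3/4 - 27*sqrt(2)*q^2/8 + 21*q^2/4 - 9*q/8 + 15*sqrt(2)*q/4 + 5/4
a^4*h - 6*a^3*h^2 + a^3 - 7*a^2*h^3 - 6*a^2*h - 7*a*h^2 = a*(a - 7*h)*(a + h)*(a*h + 1)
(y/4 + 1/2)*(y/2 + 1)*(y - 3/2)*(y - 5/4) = y^4/8 + 5*y^3/32 - 41*y^2/64 - 7*y/16 + 15/16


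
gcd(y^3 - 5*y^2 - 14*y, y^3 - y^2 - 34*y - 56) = y^2 - 5*y - 14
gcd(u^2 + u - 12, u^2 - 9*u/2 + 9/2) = u - 3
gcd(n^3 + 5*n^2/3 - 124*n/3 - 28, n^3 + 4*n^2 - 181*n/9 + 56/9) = n + 7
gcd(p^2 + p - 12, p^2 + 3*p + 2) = 1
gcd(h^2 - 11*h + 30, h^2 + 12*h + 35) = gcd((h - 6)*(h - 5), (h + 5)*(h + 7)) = 1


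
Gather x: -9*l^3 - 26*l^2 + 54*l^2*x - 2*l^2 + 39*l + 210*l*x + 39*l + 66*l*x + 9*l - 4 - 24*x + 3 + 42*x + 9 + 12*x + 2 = -9*l^3 - 28*l^2 + 87*l + x*(54*l^2 + 276*l + 30) + 10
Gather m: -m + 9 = 9 - m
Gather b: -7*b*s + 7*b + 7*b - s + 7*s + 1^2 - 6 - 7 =b*(14 - 7*s) + 6*s - 12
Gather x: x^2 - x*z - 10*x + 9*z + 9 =x^2 + x*(-z - 10) + 9*z + 9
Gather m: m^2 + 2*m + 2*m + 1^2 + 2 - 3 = m^2 + 4*m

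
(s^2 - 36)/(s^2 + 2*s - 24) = (s - 6)/(s - 4)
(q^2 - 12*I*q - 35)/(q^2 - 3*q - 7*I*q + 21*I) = (q - 5*I)/(q - 3)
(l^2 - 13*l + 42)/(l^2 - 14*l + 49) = (l - 6)/(l - 7)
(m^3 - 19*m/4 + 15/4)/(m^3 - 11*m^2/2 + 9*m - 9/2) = (m + 5/2)/(m - 3)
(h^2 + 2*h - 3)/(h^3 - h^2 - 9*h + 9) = 1/(h - 3)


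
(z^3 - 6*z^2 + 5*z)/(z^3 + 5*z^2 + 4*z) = (z^2 - 6*z + 5)/(z^2 + 5*z + 4)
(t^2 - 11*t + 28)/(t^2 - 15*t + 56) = (t - 4)/(t - 8)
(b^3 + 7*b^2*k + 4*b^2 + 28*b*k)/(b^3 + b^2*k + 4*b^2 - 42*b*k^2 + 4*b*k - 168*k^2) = b/(b - 6*k)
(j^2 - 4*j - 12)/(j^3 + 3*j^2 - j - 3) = (j^2 - 4*j - 12)/(j^3 + 3*j^2 - j - 3)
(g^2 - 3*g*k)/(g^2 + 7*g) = (g - 3*k)/(g + 7)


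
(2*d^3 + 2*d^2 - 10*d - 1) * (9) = 18*d^3 + 18*d^2 - 90*d - 9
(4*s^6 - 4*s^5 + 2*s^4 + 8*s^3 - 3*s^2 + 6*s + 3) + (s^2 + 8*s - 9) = 4*s^6 - 4*s^5 + 2*s^4 + 8*s^3 - 2*s^2 + 14*s - 6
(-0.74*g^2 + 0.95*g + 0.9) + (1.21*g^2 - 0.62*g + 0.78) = 0.47*g^2 + 0.33*g + 1.68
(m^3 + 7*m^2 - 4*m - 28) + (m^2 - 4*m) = m^3 + 8*m^2 - 8*m - 28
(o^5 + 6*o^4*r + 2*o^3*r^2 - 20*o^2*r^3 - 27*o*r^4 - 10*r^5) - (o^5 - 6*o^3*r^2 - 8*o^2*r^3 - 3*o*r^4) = 6*o^4*r + 8*o^3*r^2 - 12*o^2*r^3 - 24*o*r^4 - 10*r^5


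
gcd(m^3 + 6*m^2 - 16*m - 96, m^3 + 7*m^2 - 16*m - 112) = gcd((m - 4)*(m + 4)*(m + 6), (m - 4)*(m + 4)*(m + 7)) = m^2 - 16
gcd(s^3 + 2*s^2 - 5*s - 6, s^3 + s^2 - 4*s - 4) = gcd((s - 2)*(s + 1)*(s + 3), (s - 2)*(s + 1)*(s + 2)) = s^2 - s - 2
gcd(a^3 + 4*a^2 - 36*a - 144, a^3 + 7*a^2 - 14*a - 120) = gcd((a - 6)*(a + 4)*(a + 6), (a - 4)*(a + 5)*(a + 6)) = a + 6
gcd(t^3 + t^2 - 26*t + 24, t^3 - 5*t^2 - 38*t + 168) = t^2 + 2*t - 24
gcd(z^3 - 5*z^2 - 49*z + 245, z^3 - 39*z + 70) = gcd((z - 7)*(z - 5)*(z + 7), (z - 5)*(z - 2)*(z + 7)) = z^2 + 2*z - 35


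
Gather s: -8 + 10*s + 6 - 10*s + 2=0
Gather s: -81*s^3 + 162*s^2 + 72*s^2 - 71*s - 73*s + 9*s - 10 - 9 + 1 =-81*s^3 + 234*s^2 - 135*s - 18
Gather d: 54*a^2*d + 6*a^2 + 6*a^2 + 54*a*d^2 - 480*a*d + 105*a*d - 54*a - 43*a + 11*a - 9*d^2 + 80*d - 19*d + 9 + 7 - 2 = 12*a^2 - 86*a + d^2*(54*a - 9) + d*(54*a^2 - 375*a + 61) + 14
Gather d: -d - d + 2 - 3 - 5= -2*d - 6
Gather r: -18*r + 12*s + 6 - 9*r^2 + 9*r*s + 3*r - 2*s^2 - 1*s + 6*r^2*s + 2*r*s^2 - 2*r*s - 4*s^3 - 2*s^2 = r^2*(6*s - 9) + r*(2*s^2 + 7*s - 15) - 4*s^3 - 4*s^2 + 11*s + 6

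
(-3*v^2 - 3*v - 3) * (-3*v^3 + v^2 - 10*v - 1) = 9*v^5 + 6*v^4 + 36*v^3 + 30*v^2 + 33*v + 3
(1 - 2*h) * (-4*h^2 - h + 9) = 8*h^3 - 2*h^2 - 19*h + 9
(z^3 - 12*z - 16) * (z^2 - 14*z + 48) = z^5 - 14*z^4 + 36*z^3 + 152*z^2 - 352*z - 768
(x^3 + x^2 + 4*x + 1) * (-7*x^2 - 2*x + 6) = -7*x^5 - 9*x^4 - 24*x^3 - 9*x^2 + 22*x + 6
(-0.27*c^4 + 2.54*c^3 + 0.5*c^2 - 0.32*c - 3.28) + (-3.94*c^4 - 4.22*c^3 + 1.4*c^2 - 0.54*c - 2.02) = -4.21*c^4 - 1.68*c^3 + 1.9*c^2 - 0.86*c - 5.3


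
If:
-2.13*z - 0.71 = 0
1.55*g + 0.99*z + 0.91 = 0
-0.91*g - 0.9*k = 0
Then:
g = -0.37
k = 0.38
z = -0.33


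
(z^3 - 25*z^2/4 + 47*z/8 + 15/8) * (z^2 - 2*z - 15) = z^5 - 33*z^4/4 + 27*z^3/8 + 671*z^2/8 - 735*z/8 - 225/8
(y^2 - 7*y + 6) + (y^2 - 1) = 2*y^2 - 7*y + 5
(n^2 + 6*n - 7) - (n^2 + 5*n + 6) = n - 13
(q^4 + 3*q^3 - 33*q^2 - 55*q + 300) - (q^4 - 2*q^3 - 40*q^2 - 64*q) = 5*q^3 + 7*q^2 + 9*q + 300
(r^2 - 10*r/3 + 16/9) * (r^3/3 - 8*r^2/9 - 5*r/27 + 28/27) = r^5/3 - 2*r^4 + 91*r^3/27 + 2*r^2/27 - 920*r/243 + 448/243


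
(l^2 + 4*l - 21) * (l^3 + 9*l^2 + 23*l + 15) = l^5 + 13*l^4 + 38*l^3 - 82*l^2 - 423*l - 315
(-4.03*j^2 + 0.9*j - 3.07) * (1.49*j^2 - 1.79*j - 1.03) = -6.0047*j^4 + 8.5547*j^3 - 2.0344*j^2 + 4.5683*j + 3.1621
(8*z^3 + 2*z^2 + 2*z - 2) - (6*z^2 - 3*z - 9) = 8*z^3 - 4*z^2 + 5*z + 7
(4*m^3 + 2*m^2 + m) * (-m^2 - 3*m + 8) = -4*m^5 - 14*m^4 + 25*m^3 + 13*m^2 + 8*m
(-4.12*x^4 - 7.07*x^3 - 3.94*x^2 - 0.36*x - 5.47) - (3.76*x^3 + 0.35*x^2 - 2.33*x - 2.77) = -4.12*x^4 - 10.83*x^3 - 4.29*x^2 + 1.97*x - 2.7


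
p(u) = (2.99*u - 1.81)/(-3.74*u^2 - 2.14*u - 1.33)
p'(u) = (2.99*u - 1.81)*(7.48*u + 2.14)/(-3.74*u^2 - 2.14*u - 1.33)^2 + 2.99/(-3.74*u^2 - 2.14*u - 1.33) = (11.1826*u^2 - 13.5388*u - 7.8501)/(13.9876*u^4 + 16.0072*u^3 + 14.528*u^2 + 5.6924*u + 1.7689)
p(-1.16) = 1.36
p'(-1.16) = 1.52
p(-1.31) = 1.16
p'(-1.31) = 1.19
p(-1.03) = 1.58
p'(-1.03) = 1.88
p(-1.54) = 0.93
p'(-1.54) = 0.83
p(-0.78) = 2.14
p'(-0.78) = 2.54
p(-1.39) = 1.07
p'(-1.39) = 1.05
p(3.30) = -0.16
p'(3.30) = 0.03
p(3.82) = -0.15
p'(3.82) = 0.03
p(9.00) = -0.08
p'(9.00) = 0.01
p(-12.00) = 0.07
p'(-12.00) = 0.01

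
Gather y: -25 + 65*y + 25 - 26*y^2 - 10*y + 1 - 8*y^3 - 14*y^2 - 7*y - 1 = -8*y^3 - 40*y^2 + 48*y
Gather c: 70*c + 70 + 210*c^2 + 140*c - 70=210*c^2 + 210*c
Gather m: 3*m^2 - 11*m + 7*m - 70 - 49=3*m^2 - 4*m - 119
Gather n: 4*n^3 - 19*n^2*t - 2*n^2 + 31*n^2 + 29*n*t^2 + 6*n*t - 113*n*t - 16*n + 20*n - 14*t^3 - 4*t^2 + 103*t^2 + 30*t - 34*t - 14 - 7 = 4*n^3 + n^2*(29 - 19*t) + n*(29*t^2 - 107*t + 4) - 14*t^3 + 99*t^2 - 4*t - 21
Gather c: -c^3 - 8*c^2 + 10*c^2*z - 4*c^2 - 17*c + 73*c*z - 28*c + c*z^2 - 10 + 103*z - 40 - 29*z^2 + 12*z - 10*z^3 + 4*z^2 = -c^3 + c^2*(10*z - 12) + c*(z^2 + 73*z - 45) - 10*z^3 - 25*z^2 + 115*z - 50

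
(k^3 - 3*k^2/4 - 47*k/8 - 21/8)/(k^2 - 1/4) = (4*k^2 - 5*k - 21)/(2*(2*k - 1))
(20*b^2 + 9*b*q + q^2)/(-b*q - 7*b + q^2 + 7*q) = (20*b^2 + 9*b*q + q^2)/(-b*q - 7*b + q^2 + 7*q)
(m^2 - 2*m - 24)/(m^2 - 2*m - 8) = (-m^2 + 2*m + 24)/(-m^2 + 2*m + 8)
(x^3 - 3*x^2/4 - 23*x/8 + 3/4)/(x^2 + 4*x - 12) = (8*x^2 + 10*x - 3)/(8*(x + 6))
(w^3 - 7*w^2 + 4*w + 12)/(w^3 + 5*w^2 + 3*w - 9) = (w^3 - 7*w^2 + 4*w + 12)/(w^3 + 5*w^2 + 3*w - 9)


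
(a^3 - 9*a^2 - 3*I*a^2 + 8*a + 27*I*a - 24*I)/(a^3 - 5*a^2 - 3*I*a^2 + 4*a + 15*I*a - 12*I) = (a - 8)/(a - 4)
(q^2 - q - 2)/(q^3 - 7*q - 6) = (q - 2)/(q^2 - q - 6)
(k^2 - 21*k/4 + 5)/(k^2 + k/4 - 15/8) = 2*(k - 4)/(2*k + 3)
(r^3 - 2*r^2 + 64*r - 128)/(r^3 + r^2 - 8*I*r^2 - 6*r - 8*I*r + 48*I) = (r + 8*I)/(r + 3)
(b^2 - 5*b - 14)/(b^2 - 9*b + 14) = (b + 2)/(b - 2)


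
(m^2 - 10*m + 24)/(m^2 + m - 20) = (m - 6)/(m + 5)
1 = 1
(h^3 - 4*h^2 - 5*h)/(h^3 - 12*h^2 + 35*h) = (h + 1)/(h - 7)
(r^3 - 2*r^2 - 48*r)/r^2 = r - 2 - 48/r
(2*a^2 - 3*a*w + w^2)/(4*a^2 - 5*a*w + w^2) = (-2*a + w)/(-4*a + w)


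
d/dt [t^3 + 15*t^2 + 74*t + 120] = 3*t^2 + 30*t + 74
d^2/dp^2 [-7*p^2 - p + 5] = -14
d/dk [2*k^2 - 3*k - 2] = 4*k - 3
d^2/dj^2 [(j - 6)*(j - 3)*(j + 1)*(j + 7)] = 12*j^2 - 6*j - 94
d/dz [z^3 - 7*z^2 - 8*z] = 3*z^2 - 14*z - 8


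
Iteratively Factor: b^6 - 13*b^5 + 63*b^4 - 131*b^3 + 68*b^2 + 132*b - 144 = (b + 1)*(b^5 - 14*b^4 + 77*b^3 - 208*b^2 + 276*b - 144) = (b - 3)*(b + 1)*(b^4 - 11*b^3 + 44*b^2 - 76*b + 48) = (b - 3)^2*(b + 1)*(b^3 - 8*b^2 + 20*b - 16) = (b - 4)*(b - 3)^2*(b + 1)*(b^2 - 4*b + 4) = (b - 4)*(b - 3)^2*(b - 2)*(b + 1)*(b - 2)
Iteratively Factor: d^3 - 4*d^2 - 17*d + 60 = (d + 4)*(d^2 - 8*d + 15) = (d - 5)*(d + 4)*(d - 3)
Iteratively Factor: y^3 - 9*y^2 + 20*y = (y)*(y^2 - 9*y + 20) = y*(y - 5)*(y - 4)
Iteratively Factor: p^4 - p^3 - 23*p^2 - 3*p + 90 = (p + 3)*(p^3 - 4*p^2 - 11*p + 30) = (p - 2)*(p + 3)*(p^2 - 2*p - 15) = (p - 5)*(p - 2)*(p + 3)*(p + 3)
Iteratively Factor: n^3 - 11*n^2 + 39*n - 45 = (n - 5)*(n^2 - 6*n + 9) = (n - 5)*(n - 3)*(n - 3)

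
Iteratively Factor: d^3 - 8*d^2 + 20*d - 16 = (d - 4)*(d^2 - 4*d + 4) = (d - 4)*(d - 2)*(d - 2)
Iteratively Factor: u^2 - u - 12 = (u - 4)*(u + 3)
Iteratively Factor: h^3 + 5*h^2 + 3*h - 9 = (h + 3)*(h^2 + 2*h - 3) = (h + 3)^2*(h - 1)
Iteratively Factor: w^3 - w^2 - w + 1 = (w - 1)*(w^2 - 1) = (w - 1)^2*(w + 1)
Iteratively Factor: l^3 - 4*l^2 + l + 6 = (l - 3)*(l^2 - l - 2) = (l - 3)*(l - 2)*(l + 1)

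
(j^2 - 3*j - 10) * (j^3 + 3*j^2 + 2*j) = j^5 - 17*j^3 - 36*j^2 - 20*j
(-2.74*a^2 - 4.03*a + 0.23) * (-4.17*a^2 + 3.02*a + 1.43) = 11.4258*a^4 + 8.5303*a^3 - 17.0479*a^2 - 5.0683*a + 0.3289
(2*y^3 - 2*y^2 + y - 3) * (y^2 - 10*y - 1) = 2*y^5 - 22*y^4 + 19*y^3 - 11*y^2 + 29*y + 3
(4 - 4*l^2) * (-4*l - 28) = 16*l^3 + 112*l^2 - 16*l - 112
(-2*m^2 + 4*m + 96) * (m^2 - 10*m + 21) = -2*m^4 + 24*m^3 + 14*m^2 - 876*m + 2016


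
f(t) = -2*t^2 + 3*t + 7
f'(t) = 3 - 4*t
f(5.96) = -46.16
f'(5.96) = -20.84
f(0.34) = 7.79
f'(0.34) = 1.64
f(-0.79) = 3.38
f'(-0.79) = 6.16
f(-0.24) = 6.16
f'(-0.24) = 3.96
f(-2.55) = -13.66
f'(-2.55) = 13.20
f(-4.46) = -46.16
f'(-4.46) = 20.84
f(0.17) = 7.45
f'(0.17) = 2.32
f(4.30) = -17.08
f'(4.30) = -14.20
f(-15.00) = -488.00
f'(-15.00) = 63.00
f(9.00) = -128.00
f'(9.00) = -33.00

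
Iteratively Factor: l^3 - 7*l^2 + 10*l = (l - 2)*(l^2 - 5*l) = (l - 5)*(l - 2)*(l)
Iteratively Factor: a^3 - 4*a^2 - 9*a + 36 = (a - 3)*(a^2 - a - 12) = (a - 4)*(a - 3)*(a + 3)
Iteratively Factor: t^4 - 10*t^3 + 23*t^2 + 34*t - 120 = (t - 3)*(t^3 - 7*t^2 + 2*t + 40) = (t - 4)*(t - 3)*(t^2 - 3*t - 10) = (t - 4)*(t - 3)*(t + 2)*(t - 5)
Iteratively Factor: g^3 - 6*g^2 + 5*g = (g)*(g^2 - 6*g + 5) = g*(g - 5)*(g - 1)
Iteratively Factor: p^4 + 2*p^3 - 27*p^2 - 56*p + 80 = (p + 4)*(p^3 - 2*p^2 - 19*p + 20) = (p - 1)*(p + 4)*(p^2 - p - 20) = (p - 5)*(p - 1)*(p + 4)*(p + 4)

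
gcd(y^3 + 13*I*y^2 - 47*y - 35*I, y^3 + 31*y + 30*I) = y^2 + 6*I*y - 5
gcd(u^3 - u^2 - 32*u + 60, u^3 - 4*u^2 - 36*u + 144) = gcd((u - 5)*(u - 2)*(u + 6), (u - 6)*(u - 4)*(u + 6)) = u + 6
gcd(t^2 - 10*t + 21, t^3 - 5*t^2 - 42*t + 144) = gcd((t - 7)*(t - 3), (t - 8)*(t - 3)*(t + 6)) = t - 3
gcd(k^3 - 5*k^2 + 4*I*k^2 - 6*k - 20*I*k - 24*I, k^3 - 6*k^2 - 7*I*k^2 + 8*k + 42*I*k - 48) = k - 6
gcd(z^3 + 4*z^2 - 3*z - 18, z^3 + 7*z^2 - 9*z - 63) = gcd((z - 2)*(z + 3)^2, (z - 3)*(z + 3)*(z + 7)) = z + 3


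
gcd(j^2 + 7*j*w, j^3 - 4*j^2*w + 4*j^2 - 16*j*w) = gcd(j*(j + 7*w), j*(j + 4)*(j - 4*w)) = j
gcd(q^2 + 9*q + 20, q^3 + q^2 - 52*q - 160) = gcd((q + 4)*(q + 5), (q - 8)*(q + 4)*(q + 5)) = q^2 + 9*q + 20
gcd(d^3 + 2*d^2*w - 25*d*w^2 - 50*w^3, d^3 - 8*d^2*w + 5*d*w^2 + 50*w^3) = -d^2 + 3*d*w + 10*w^2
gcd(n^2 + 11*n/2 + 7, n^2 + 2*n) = n + 2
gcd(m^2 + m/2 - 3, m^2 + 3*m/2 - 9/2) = m - 3/2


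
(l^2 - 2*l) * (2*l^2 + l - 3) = 2*l^4 - 3*l^3 - 5*l^2 + 6*l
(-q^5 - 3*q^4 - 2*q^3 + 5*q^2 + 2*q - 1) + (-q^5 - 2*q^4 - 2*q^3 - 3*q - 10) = -2*q^5 - 5*q^4 - 4*q^3 + 5*q^2 - q - 11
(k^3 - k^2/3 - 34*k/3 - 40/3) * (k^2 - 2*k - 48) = k^5 - 7*k^4/3 - 176*k^3/3 + 76*k^2/3 + 1712*k/3 + 640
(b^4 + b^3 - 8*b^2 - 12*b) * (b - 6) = b^5 - 5*b^4 - 14*b^3 + 36*b^2 + 72*b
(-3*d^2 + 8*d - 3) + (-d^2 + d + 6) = -4*d^2 + 9*d + 3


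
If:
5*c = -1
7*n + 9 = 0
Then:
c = -1/5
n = -9/7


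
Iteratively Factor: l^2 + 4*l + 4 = (l + 2)*(l + 2)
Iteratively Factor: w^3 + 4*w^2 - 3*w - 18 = (w - 2)*(w^2 + 6*w + 9) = (w - 2)*(w + 3)*(w + 3)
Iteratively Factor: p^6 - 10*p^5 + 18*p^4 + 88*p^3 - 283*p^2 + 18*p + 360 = (p - 3)*(p^5 - 7*p^4 - 3*p^3 + 79*p^2 - 46*p - 120) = (p - 3)*(p - 2)*(p^4 - 5*p^3 - 13*p^2 + 53*p + 60) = (p - 3)*(p - 2)*(p + 1)*(p^3 - 6*p^2 - 7*p + 60) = (p - 5)*(p - 3)*(p - 2)*(p + 1)*(p^2 - p - 12) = (p - 5)*(p - 3)*(p - 2)*(p + 1)*(p + 3)*(p - 4)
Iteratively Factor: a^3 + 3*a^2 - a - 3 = (a + 1)*(a^2 + 2*a - 3) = (a + 1)*(a + 3)*(a - 1)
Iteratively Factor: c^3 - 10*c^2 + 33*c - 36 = (c - 3)*(c^2 - 7*c + 12) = (c - 4)*(c - 3)*(c - 3)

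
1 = 1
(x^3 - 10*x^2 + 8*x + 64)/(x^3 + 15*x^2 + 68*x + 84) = (x^2 - 12*x + 32)/(x^2 + 13*x + 42)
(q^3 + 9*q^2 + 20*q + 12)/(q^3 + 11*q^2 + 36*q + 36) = (q + 1)/(q + 3)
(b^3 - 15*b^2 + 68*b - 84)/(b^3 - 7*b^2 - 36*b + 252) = (b - 2)/(b + 6)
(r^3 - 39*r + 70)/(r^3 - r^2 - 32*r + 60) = (r + 7)/(r + 6)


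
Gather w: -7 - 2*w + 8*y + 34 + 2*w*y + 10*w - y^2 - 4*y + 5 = w*(2*y + 8) - y^2 + 4*y + 32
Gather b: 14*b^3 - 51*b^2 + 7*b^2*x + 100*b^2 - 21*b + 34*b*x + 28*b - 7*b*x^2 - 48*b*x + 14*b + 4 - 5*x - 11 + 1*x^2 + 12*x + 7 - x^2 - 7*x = 14*b^3 + b^2*(7*x + 49) + b*(-7*x^2 - 14*x + 21)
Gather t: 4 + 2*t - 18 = 2*t - 14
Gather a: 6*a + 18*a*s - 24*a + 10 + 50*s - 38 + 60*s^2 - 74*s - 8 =a*(18*s - 18) + 60*s^2 - 24*s - 36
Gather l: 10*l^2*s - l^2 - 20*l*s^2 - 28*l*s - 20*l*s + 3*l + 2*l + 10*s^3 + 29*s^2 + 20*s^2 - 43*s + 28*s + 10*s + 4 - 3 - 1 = l^2*(10*s - 1) + l*(-20*s^2 - 48*s + 5) + 10*s^3 + 49*s^2 - 5*s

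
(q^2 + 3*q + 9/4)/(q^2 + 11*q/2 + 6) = (q + 3/2)/(q + 4)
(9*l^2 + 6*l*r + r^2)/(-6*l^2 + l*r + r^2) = (3*l + r)/(-2*l + r)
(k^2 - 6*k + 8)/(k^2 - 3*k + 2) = (k - 4)/(k - 1)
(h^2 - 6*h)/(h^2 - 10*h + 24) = h/(h - 4)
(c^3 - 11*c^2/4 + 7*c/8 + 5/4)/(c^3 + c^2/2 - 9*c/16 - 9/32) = 4*(4*c^2 - 13*c + 10)/(16*c^2 - 9)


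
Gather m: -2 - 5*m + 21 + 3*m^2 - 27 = 3*m^2 - 5*m - 8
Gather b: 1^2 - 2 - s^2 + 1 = -s^2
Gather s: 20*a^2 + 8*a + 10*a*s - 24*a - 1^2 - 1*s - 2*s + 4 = 20*a^2 - 16*a + s*(10*a - 3) + 3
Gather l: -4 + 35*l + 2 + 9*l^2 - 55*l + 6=9*l^2 - 20*l + 4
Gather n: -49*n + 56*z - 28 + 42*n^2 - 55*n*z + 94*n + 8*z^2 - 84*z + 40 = 42*n^2 + n*(45 - 55*z) + 8*z^2 - 28*z + 12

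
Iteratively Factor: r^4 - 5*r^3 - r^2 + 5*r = (r)*(r^3 - 5*r^2 - r + 5) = r*(r - 5)*(r^2 - 1) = r*(r - 5)*(r + 1)*(r - 1)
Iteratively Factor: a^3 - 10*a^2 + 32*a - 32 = (a - 2)*(a^2 - 8*a + 16) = (a - 4)*(a - 2)*(a - 4)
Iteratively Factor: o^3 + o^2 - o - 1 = (o - 1)*(o^2 + 2*o + 1) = (o - 1)*(o + 1)*(o + 1)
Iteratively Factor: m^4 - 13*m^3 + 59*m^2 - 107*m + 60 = (m - 1)*(m^3 - 12*m^2 + 47*m - 60) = (m - 3)*(m - 1)*(m^2 - 9*m + 20) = (m - 5)*(m - 3)*(m - 1)*(m - 4)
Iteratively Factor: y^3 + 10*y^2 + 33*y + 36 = (y + 3)*(y^2 + 7*y + 12) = (y + 3)^2*(y + 4)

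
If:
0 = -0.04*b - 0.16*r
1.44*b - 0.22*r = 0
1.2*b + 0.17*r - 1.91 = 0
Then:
No Solution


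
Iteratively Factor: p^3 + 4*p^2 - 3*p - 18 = (p - 2)*(p^2 + 6*p + 9) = (p - 2)*(p + 3)*(p + 3)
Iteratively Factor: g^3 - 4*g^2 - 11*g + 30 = (g + 3)*(g^2 - 7*g + 10) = (g - 2)*(g + 3)*(g - 5)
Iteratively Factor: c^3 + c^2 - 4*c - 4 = (c - 2)*(c^2 + 3*c + 2) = (c - 2)*(c + 2)*(c + 1)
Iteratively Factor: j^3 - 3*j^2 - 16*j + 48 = (j - 4)*(j^2 + j - 12) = (j - 4)*(j + 4)*(j - 3)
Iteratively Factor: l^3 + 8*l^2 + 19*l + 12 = (l + 3)*(l^2 + 5*l + 4) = (l + 3)*(l + 4)*(l + 1)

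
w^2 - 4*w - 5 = (w - 5)*(w + 1)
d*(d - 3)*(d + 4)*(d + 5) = d^4 + 6*d^3 - 7*d^2 - 60*d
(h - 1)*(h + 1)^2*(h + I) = h^4 + h^3 + I*h^3 - h^2 + I*h^2 - h - I*h - I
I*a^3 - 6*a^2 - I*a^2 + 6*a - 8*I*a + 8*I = (a + 2*I)*(a + 4*I)*(I*a - I)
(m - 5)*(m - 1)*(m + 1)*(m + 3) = m^4 - 2*m^3 - 16*m^2 + 2*m + 15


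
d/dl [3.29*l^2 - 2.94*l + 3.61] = 6.58*l - 2.94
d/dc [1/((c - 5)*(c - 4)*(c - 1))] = (-(c - 5)*(c - 4) - (c - 5)*(c - 1) - (c - 4)*(c - 1))/((c - 5)^2*(c - 4)^2*(c - 1)^2)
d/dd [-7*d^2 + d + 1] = 1 - 14*d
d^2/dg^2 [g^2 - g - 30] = 2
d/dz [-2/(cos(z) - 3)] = -2*sin(z)/(cos(z) - 3)^2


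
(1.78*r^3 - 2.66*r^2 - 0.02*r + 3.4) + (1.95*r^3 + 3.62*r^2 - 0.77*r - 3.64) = 3.73*r^3 + 0.96*r^2 - 0.79*r - 0.24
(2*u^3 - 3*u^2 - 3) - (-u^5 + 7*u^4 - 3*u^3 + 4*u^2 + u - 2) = u^5 - 7*u^4 + 5*u^3 - 7*u^2 - u - 1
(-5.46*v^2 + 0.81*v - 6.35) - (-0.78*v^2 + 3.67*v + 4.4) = -4.68*v^2 - 2.86*v - 10.75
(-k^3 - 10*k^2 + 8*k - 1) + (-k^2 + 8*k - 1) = -k^3 - 11*k^2 + 16*k - 2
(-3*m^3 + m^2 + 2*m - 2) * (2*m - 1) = -6*m^4 + 5*m^3 + 3*m^2 - 6*m + 2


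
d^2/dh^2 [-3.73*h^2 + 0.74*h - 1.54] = -7.46000000000000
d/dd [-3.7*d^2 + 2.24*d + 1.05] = 2.24 - 7.4*d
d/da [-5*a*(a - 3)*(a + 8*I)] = -15*a^2 + a*(30 - 80*I) + 120*I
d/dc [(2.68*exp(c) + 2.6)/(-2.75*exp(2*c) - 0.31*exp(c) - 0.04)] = (7.37*exp(2*c) + 14.3*exp(c) + 0.6988)*exp(c)/(7.5625*exp(4*c) + 1.705*exp(3*c) + 0.3161*exp(2*c) + 0.0248*exp(c) + 0.0016)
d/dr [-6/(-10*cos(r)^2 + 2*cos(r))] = 3*(-sin(r)/cos(r)^2 + 10*tan(r))/(5*cos(r) - 1)^2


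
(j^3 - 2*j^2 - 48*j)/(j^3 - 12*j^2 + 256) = j*(j + 6)/(j^2 - 4*j - 32)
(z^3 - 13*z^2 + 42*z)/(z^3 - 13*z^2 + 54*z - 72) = z*(z - 7)/(z^2 - 7*z + 12)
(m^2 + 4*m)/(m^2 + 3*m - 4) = m/(m - 1)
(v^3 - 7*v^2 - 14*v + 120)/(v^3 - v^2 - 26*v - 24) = (v - 5)/(v + 1)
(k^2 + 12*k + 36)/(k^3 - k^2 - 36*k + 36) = (k + 6)/(k^2 - 7*k + 6)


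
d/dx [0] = 0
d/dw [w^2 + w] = 2*w + 1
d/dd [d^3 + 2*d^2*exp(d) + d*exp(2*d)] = 2*d^2*exp(d) + 3*d^2 + 2*d*exp(2*d) + 4*d*exp(d) + exp(2*d)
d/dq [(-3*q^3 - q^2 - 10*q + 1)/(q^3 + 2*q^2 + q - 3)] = (-5*q^4 + 14*q^3 + 43*q^2 + 2*q + 29)/(q^6 + 4*q^5 + 6*q^4 - 2*q^3 - 11*q^2 - 6*q + 9)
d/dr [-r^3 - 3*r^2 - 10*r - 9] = -3*r^2 - 6*r - 10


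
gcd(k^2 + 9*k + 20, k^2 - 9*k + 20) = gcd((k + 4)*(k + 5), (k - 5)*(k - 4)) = 1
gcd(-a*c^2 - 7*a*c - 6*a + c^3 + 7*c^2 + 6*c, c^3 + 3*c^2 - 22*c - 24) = c^2 + 7*c + 6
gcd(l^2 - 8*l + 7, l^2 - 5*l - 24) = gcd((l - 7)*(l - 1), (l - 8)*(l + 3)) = 1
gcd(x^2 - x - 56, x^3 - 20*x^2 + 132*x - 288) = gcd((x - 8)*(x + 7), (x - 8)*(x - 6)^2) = x - 8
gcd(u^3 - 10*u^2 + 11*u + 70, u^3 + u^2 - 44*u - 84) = u^2 - 5*u - 14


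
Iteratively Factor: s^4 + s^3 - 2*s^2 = (s)*(s^3 + s^2 - 2*s) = s*(s + 2)*(s^2 - s) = s^2*(s + 2)*(s - 1)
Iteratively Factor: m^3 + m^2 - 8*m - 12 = (m + 2)*(m^2 - m - 6) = (m + 2)^2*(m - 3)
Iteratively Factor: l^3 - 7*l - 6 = (l + 1)*(l^2 - l - 6) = (l - 3)*(l + 1)*(l + 2)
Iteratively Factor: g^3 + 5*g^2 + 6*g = (g + 3)*(g^2 + 2*g) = (g + 2)*(g + 3)*(g)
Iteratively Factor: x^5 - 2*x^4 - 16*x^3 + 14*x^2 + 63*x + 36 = (x + 1)*(x^4 - 3*x^3 - 13*x^2 + 27*x + 36) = (x - 3)*(x + 1)*(x^3 - 13*x - 12) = (x - 3)*(x + 1)^2*(x^2 - x - 12) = (x - 4)*(x - 3)*(x + 1)^2*(x + 3)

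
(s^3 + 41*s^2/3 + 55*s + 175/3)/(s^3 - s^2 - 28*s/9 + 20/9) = 3*(s^2 + 12*s + 35)/(3*s^2 - 8*s + 4)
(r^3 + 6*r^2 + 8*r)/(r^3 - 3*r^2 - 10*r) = (r + 4)/(r - 5)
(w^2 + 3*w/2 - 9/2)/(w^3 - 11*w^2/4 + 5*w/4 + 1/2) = 2*(2*w^2 + 3*w - 9)/(4*w^3 - 11*w^2 + 5*w + 2)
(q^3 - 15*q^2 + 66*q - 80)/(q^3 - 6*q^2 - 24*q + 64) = (q - 5)/(q + 4)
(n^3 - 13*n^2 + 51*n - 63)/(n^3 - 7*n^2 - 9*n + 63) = (n - 3)/(n + 3)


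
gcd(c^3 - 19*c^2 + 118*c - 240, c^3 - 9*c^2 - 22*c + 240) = c^2 - 14*c + 48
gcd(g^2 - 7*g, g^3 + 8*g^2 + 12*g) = g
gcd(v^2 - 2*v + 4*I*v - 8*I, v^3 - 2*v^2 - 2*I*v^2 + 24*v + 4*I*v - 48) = v^2 + v*(-2 + 4*I) - 8*I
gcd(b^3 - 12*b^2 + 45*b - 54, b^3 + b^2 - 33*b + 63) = b^2 - 6*b + 9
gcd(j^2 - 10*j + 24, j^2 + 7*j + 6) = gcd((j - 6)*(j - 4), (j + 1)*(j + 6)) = 1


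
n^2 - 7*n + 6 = (n - 6)*(n - 1)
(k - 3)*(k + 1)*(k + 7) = k^3 + 5*k^2 - 17*k - 21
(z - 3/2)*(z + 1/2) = z^2 - z - 3/4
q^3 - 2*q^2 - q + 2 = (q - 2)*(q - 1)*(q + 1)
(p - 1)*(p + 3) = p^2 + 2*p - 3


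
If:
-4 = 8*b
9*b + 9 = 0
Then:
No Solution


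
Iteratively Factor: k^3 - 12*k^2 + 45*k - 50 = (k - 5)*(k^2 - 7*k + 10) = (k - 5)^2*(k - 2)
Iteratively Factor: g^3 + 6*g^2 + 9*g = (g + 3)*(g^2 + 3*g) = g*(g + 3)*(g + 3)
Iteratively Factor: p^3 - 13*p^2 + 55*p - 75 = (p - 5)*(p^2 - 8*p + 15) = (p - 5)^2*(p - 3)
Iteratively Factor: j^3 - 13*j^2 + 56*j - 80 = (j - 5)*(j^2 - 8*j + 16) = (j - 5)*(j - 4)*(j - 4)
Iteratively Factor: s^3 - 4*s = (s - 2)*(s^2 + 2*s) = (s - 2)*(s + 2)*(s)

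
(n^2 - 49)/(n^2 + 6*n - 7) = (n - 7)/(n - 1)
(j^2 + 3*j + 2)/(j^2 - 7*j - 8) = (j + 2)/(j - 8)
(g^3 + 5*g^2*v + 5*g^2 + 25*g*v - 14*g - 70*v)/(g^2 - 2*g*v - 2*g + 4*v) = (-g^2 - 5*g*v - 7*g - 35*v)/(-g + 2*v)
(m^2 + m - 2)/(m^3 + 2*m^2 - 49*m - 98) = (m - 1)/(m^2 - 49)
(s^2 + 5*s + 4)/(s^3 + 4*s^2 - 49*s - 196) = (s + 1)/(s^2 - 49)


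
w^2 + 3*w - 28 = (w - 4)*(w + 7)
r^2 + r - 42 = (r - 6)*(r + 7)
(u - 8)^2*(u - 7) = u^3 - 23*u^2 + 176*u - 448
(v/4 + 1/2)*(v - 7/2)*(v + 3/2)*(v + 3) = v^4/4 + 3*v^3/4 - 37*v^2/16 - 153*v/16 - 63/8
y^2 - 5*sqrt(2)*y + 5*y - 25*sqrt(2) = (y + 5)*(y - 5*sqrt(2))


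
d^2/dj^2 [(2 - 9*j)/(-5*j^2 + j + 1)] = 2*((19 - 135*j)*(-5*j^2 + j + 1) - (9*j - 2)*(10*j - 1)^2)/(-5*j^2 + j + 1)^3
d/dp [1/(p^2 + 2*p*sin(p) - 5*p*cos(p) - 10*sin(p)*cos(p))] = (-5*p*sin(p) - 2*p*cos(p) - 2*p - 2*sin(p) + 5*cos(p) + 10*cos(2*p))/((p + 2*sin(p))^2*(p - 5*cos(p))^2)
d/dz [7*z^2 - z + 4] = 14*z - 1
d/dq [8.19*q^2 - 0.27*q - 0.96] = 16.38*q - 0.27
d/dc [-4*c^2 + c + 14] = 1 - 8*c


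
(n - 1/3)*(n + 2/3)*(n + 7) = n^3 + 22*n^2/3 + 19*n/9 - 14/9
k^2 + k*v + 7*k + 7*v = (k + 7)*(k + v)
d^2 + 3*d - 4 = (d - 1)*(d + 4)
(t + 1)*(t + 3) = t^2 + 4*t + 3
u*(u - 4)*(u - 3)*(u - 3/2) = u^4 - 17*u^3/2 + 45*u^2/2 - 18*u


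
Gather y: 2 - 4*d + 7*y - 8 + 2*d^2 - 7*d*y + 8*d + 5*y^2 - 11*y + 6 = 2*d^2 + 4*d + 5*y^2 + y*(-7*d - 4)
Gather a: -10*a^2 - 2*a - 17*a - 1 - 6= -10*a^2 - 19*a - 7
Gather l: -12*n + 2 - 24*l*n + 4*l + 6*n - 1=l*(4 - 24*n) - 6*n + 1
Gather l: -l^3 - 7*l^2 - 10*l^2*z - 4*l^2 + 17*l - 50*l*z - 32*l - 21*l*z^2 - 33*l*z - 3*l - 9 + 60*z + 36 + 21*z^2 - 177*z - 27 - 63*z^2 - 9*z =-l^3 + l^2*(-10*z - 11) + l*(-21*z^2 - 83*z - 18) - 42*z^2 - 126*z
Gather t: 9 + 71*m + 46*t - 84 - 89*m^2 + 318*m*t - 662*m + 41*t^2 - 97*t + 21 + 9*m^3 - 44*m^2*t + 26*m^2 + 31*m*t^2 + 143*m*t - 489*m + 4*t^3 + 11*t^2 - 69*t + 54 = 9*m^3 - 63*m^2 - 1080*m + 4*t^3 + t^2*(31*m + 52) + t*(-44*m^2 + 461*m - 120)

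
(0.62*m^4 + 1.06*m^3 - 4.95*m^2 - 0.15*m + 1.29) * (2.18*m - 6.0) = 1.3516*m^5 - 1.4092*m^4 - 17.151*m^3 + 29.373*m^2 + 3.7122*m - 7.74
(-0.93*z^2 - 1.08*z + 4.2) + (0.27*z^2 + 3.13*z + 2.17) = -0.66*z^2 + 2.05*z + 6.37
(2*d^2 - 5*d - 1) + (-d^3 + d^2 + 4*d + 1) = -d^3 + 3*d^2 - d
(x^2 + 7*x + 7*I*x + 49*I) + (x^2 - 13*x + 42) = 2*x^2 - 6*x + 7*I*x + 42 + 49*I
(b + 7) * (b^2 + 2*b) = b^3 + 9*b^2 + 14*b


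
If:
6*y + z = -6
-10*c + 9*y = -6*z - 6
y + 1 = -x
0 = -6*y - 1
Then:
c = -51/20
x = -5/6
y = -1/6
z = -5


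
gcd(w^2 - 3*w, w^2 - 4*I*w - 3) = 1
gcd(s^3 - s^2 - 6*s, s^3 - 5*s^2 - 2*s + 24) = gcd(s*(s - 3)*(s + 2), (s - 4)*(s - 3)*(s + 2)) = s^2 - s - 6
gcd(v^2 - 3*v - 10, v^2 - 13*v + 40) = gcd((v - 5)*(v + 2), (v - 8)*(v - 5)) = v - 5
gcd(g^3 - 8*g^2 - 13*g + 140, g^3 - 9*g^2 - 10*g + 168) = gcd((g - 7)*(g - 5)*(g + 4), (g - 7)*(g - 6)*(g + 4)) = g^2 - 3*g - 28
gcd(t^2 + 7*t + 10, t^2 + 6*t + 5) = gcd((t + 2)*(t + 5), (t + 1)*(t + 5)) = t + 5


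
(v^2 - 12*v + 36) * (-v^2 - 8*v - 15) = -v^4 + 4*v^3 + 45*v^2 - 108*v - 540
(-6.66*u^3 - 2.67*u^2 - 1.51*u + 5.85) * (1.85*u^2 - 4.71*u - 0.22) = -12.321*u^5 + 26.4291*u^4 + 11.2474*u^3 + 18.522*u^2 - 27.2213*u - 1.287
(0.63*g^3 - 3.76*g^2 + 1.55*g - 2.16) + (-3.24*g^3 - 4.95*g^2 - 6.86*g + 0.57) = -2.61*g^3 - 8.71*g^2 - 5.31*g - 1.59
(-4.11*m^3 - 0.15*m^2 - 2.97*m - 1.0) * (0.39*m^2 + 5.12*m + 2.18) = -1.6029*m^5 - 21.1017*m^4 - 10.8861*m^3 - 15.9234*m^2 - 11.5946*m - 2.18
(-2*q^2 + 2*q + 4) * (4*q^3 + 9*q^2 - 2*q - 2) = -8*q^5 - 10*q^4 + 38*q^3 + 36*q^2 - 12*q - 8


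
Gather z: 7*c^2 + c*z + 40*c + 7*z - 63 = 7*c^2 + 40*c + z*(c + 7) - 63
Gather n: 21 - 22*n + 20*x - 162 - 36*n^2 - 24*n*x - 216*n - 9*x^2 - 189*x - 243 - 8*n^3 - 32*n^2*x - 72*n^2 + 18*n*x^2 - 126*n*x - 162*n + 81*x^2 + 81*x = -8*n^3 + n^2*(-32*x - 108) + n*(18*x^2 - 150*x - 400) + 72*x^2 - 88*x - 384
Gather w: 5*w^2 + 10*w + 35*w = 5*w^2 + 45*w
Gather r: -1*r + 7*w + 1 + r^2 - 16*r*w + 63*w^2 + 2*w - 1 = r^2 + r*(-16*w - 1) + 63*w^2 + 9*w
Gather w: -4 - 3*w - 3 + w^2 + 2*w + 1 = w^2 - w - 6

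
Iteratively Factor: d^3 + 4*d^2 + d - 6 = (d - 1)*(d^2 + 5*d + 6) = (d - 1)*(d + 2)*(d + 3)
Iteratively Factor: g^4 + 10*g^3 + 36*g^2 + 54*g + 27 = (g + 3)*(g^3 + 7*g^2 + 15*g + 9) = (g + 1)*(g + 3)*(g^2 + 6*g + 9) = (g + 1)*(g + 3)^2*(g + 3)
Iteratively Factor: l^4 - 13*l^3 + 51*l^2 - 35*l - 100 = (l - 4)*(l^3 - 9*l^2 + 15*l + 25) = (l - 5)*(l - 4)*(l^2 - 4*l - 5) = (l - 5)*(l - 4)*(l + 1)*(l - 5)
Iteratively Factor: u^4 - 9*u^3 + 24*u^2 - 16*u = (u)*(u^3 - 9*u^2 + 24*u - 16) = u*(u - 4)*(u^2 - 5*u + 4) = u*(u - 4)*(u - 1)*(u - 4)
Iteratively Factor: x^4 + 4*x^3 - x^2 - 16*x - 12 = (x + 2)*(x^3 + 2*x^2 - 5*x - 6) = (x + 2)*(x + 3)*(x^2 - x - 2) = (x - 2)*(x + 2)*(x + 3)*(x + 1)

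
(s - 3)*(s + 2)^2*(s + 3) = s^4 + 4*s^3 - 5*s^2 - 36*s - 36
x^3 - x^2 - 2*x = x*(x - 2)*(x + 1)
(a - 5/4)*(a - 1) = a^2 - 9*a/4 + 5/4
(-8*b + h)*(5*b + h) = -40*b^2 - 3*b*h + h^2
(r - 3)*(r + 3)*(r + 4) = r^3 + 4*r^2 - 9*r - 36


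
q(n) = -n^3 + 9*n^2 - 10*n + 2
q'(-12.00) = -658.00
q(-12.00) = 3146.00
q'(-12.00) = -658.00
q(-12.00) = 3146.00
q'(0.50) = -1.75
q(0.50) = -0.88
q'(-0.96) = -30.04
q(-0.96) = 20.78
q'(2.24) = 15.27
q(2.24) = 13.52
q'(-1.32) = -38.99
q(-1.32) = 33.18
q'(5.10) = 3.77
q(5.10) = 52.44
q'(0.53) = -1.30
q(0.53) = -0.92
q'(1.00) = 5.00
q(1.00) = 0.00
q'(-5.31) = -190.17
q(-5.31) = 458.59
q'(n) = -3*n^2 + 18*n - 10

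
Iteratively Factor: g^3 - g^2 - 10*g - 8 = (g + 2)*(g^2 - 3*g - 4) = (g + 1)*(g + 2)*(g - 4)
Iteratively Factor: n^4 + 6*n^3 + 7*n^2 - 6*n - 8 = (n + 1)*(n^3 + 5*n^2 + 2*n - 8) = (n + 1)*(n + 4)*(n^2 + n - 2) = (n - 1)*(n + 1)*(n + 4)*(n + 2)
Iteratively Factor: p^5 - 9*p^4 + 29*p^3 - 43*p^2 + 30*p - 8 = (p - 1)*(p^4 - 8*p^3 + 21*p^2 - 22*p + 8) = (p - 1)^2*(p^3 - 7*p^2 + 14*p - 8) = (p - 4)*(p - 1)^2*(p^2 - 3*p + 2) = (p - 4)*(p - 2)*(p - 1)^2*(p - 1)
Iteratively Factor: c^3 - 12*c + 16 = (c - 2)*(c^2 + 2*c - 8) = (c - 2)*(c + 4)*(c - 2)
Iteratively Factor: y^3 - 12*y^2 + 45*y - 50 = (y - 2)*(y^2 - 10*y + 25) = (y - 5)*(y - 2)*(y - 5)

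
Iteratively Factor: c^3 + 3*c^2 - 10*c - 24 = (c - 3)*(c^2 + 6*c + 8) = (c - 3)*(c + 4)*(c + 2)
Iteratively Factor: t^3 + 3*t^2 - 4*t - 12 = (t - 2)*(t^2 + 5*t + 6) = (t - 2)*(t + 2)*(t + 3)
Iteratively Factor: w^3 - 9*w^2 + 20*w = (w - 4)*(w^2 - 5*w) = w*(w - 4)*(w - 5)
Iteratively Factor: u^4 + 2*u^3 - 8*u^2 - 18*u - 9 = (u - 3)*(u^3 + 5*u^2 + 7*u + 3) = (u - 3)*(u + 1)*(u^2 + 4*u + 3) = (u - 3)*(u + 1)^2*(u + 3)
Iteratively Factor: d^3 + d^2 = (d)*(d^2 + d) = d*(d + 1)*(d)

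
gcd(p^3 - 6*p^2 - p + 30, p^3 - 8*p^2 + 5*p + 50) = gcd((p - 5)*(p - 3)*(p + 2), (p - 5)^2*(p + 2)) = p^2 - 3*p - 10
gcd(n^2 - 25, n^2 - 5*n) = n - 5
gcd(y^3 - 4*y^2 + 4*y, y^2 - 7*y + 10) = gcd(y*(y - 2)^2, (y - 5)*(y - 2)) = y - 2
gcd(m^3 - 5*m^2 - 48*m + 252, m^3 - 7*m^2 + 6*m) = m - 6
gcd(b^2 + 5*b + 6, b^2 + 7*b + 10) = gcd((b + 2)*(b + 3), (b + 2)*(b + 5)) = b + 2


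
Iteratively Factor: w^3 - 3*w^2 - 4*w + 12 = (w + 2)*(w^2 - 5*w + 6) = (w - 2)*(w + 2)*(w - 3)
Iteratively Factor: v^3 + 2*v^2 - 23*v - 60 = (v + 4)*(v^2 - 2*v - 15) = (v - 5)*(v + 4)*(v + 3)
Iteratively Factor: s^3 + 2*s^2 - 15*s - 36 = (s - 4)*(s^2 + 6*s + 9) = (s - 4)*(s + 3)*(s + 3)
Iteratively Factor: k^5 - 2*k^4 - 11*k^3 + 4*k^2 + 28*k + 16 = (k - 2)*(k^4 - 11*k^2 - 18*k - 8) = (k - 2)*(k + 1)*(k^3 - k^2 - 10*k - 8) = (k - 2)*(k + 1)*(k + 2)*(k^2 - 3*k - 4) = (k - 2)*(k + 1)^2*(k + 2)*(k - 4)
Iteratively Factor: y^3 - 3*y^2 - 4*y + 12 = (y + 2)*(y^2 - 5*y + 6) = (y - 2)*(y + 2)*(y - 3)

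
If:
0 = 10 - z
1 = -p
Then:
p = -1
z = 10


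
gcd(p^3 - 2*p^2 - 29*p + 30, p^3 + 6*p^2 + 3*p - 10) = p^2 + 4*p - 5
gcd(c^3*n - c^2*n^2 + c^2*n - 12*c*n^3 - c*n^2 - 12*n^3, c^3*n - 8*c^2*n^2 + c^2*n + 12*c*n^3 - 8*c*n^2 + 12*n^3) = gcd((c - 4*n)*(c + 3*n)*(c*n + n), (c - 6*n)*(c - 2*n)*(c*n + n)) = c*n + n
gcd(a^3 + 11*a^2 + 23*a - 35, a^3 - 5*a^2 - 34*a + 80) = a + 5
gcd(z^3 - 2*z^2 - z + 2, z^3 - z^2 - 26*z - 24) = z + 1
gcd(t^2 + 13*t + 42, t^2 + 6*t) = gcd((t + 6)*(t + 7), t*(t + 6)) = t + 6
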